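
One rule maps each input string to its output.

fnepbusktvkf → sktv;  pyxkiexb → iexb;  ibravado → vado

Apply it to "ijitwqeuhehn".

euhe

Rule — swap the front and back halves of the string, then keep only the first 4 characters.
"ijitwqeuhehn" → "euhehnijitwq" → "euhe".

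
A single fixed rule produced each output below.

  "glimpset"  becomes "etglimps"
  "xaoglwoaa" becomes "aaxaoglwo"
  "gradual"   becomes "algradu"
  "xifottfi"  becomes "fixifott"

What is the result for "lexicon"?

Each output is the input with this applied: move the last 2 characters to the front (rotate right by 2).
On "lexicon" that produces "onlexic".

onlexic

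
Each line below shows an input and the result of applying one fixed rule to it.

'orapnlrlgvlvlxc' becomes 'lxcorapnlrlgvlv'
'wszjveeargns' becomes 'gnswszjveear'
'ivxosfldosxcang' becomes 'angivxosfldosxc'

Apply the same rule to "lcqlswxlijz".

ijzlcqlswxl

The transformation: move the last 3 characters to the front (rotate right by 3).
Doing the same to "lcqlswxlijz": "ijzlcqlswxl".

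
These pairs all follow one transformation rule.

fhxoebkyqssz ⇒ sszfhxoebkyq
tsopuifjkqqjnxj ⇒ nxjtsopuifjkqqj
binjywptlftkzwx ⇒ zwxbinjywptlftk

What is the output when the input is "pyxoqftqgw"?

qgwpyxoqft

The transformation: move the last 3 characters to the front (rotate right by 3).
For "pyxoqftqgw" the result is "qgwpyxoqft".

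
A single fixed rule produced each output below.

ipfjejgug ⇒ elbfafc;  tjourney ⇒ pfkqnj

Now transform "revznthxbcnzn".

The rule is to delete the last 2 characters, then shift every letter 4 places backward in the alphabet (wrapping around).
On "revznthxbcnzn": the first step gives "revznthxbcn", and the second then gives "narvjpdtxyj".
(Check on "tjourney": → "tjourn" → "pfkqnj" ✓)

narvjpdtxyj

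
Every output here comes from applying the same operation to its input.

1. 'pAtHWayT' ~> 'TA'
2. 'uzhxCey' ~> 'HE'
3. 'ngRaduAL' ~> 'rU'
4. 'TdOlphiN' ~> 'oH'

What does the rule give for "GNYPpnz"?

yN

In each case the input is transformed by: flip the case of every letter, then keep one character in every 3, starting at position 3 (positions 3rd, 6th, 9th, ...).
"GNYPpnz" → "yN".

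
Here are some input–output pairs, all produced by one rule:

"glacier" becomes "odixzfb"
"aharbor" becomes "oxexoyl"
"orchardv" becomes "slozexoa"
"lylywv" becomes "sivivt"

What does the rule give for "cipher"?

The transformation: move the last character to the front, then shift every letter 3 places backward in the alphabet (wrapping around).
For "cipher", step one produces "rciphe"; step two turns that into "ozfmeb".

ozfmeb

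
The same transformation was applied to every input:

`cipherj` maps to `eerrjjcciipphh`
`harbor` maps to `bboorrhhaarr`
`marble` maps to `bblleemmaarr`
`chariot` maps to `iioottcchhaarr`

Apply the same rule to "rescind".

What's happening: move the last 3 characters to the front (rotate right by 3), then double every character.
"rescind" → "indresc" → "iinnddrreesscc".

iinnddrreesscc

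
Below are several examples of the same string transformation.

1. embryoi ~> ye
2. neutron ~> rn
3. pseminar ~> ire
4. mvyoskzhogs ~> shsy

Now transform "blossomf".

The rule is to move the first 3 characters to the end (rotate left by 3), then keep one character in every 3, starting at position 2 (positions 2nd, 5th, 8th, ...).
"blossomf" → "ssomfblo" → "sfo".

sfo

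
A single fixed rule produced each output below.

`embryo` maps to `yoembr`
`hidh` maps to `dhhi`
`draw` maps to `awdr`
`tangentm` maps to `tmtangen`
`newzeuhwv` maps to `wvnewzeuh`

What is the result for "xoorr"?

rrxoo

The transformation: move the last 2 characters to the front (rotate right by 2).
"xoorr" → "rrxoo".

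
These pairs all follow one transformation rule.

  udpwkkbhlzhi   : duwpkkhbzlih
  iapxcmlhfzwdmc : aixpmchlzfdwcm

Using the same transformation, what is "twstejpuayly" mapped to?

Each output is the input with this applied: swap each adjacent pair of characters (1↔2, 3↔4, ...).
Doing the same to "twstejpuayly": "wttsjeupyayl".

wttsjeupyayl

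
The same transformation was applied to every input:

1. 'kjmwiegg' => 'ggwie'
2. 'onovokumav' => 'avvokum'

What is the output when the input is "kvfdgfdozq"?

The rule is to delete the first 3 characters, then move the last 2 characters to the front (rotate right by 2).
Applying both steps to "kvfdgfdozq": "dgfdozq", then "zqdgfdo".

zqdgfdo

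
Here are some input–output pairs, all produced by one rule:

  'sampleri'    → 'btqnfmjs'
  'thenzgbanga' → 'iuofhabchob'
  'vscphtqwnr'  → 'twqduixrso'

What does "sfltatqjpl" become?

gtumubkrmq

The transformation: shift every letter 1 place forward in the alphabet (wrapping around), then swap each adjacent pair of characters (1↔2, 3↔4, ...).
For "sfltatqjpl", step one produces "tgmuburkqm"; step two turns that into "gtumubkrmq".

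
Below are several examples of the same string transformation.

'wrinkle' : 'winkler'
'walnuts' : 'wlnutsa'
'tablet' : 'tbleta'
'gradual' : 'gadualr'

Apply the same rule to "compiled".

Looking at the pairs, the operation is to move the first character to the end, then swap the first and last characters.
"compiled" → "cmpiledo".

cmpiledo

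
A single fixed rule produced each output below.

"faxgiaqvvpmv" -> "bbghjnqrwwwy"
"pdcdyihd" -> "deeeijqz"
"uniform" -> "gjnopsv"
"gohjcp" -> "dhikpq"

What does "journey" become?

In each case the input is transformed by: sort the characters into alphabetical order, then shift every letter 1 place forward in the alphabet (wrapping around).
On "journey": the first step gives "ejnoruy", and the second then gives "fkopsvz".

fkopsvz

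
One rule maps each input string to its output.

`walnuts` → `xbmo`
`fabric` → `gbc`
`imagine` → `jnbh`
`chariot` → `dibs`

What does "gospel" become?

hpt

Rule — delete the last 3 characters, then shift every letter 1 place forward in the alphabet (wrapping around).
"gospel" → "gos" → "hpt".
(Check on "chariot": → "char" → "dibs" ✓)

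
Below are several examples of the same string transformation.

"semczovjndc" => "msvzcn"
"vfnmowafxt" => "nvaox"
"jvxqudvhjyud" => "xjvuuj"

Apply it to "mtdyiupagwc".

The transformation: keep every other character starting from the first (positions 1st, 3rd, 5th, ...), then swap each adjacent pair of characters (1↔2, 3↔4, ...).
So "mtdyiupagwc" becomes "dmpicg".

dmpicg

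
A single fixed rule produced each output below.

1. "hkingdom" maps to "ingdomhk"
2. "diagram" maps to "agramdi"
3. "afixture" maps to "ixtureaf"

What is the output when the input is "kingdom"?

ngdomki

The pattern: move the first 2 characters to the end (rotate left by 2).
Applying that to "kingdom" gives "ngdomki".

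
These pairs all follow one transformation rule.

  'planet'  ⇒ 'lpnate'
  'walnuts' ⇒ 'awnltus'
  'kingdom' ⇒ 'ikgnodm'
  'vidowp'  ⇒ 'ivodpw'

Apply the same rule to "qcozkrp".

cqzorkp

The rule is to swap each adjacent pair of characters (1↔2, 3↔4, ...).
"qcozkrp" → "cqzorkp".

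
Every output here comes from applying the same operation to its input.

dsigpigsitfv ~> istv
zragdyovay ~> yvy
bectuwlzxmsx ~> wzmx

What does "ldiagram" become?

Rule — keep every other character starting from the second (positions 2nd, 4th, 6th, ...), then delete the first 2 characters.
Applying both steps to "ldiagram": "darm", then "rm".

rm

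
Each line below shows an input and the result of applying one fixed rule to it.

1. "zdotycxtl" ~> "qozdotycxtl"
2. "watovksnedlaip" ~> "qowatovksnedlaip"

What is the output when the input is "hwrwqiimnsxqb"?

Looking at the pairs, the operation is to prepend "qo".
On "hwrwqiimnsxqb" that produces "qohwrwqiimnsxqb".

qohwrwqiimnsxqb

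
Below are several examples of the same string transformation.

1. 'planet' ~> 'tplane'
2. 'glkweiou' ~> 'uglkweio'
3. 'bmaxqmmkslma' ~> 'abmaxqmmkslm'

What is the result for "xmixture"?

The rule is to move the last character to the front.
On "xmixture" that produces "exmixtur".

exmixtur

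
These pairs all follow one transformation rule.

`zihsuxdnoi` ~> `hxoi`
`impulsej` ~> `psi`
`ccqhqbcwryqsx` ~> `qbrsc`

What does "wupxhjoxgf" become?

The transformation: move the first 2 characters to the end (rotate left by 2), then keep one character in every 3, starting at position 1 (positions 1st, 4th, 7th, ...).
Working it through for "wupxhjoxgf": intermediate "pxhjoxgfwu", final "pjgu".

pjgu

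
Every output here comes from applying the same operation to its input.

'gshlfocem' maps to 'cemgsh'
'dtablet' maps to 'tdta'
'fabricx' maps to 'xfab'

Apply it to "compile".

ecom

The pattern: move the first 3 characters to the end (rotate left by 3), then delete the first 3 characters.
For "compile", step one produces "pilecom"; step two turns that into "ecom".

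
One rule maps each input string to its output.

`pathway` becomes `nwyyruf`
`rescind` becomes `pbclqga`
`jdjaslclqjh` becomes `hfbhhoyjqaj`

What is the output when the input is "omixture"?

mckpgsvr

The pattern: take characters alternately from the front and the back (1st, last, 2nd, 2nd-last, ...), then shift every letter 2 places backward in the alphabet (wrapping around).
Doing the same to "omixture": "mckpgsvr".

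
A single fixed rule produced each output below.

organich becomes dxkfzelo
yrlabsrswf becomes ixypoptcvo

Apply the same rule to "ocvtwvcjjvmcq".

sqtszggsjznlz

Looking at the pairs, the operation is to shift every letter 3 places backward in the alphabet (wrapping around), then move the first 2 characters to the end (rotate left by 2).
For "ocvtwvcjjvmcq", step one produces "lzsqtszggsjzn"; step two turns that into "sqtszggsjznlz".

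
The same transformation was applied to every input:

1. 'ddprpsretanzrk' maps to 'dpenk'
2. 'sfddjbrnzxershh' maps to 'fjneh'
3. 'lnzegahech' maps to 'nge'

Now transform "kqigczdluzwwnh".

What's happening: keep one character in every 3, starting at position 2 (positions 2nd, 5th, 8th, ...).
On "kqigczdluzwwnh" that produces "qclwh".

qclwh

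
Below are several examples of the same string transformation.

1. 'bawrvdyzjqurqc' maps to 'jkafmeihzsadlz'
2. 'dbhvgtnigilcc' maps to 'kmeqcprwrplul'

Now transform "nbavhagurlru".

kwejjqdpuada

Looking at the pairs, the operation is to swap each adjacent pair of characters (1↔2, 3↔4, ...), then shift every letter 9 places forward in the alphabet (wrapping around).
"nbavhagurlru" → "bnvaahuglrur" → "kwejjqdpuada".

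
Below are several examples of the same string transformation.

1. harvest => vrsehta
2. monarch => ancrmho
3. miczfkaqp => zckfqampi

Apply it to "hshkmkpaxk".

In each case the input is transformed by: move the first 2 characters to the end (rotate left by 2), then swap each adjacent pair of characters (1↔2, 3↔4, ...).
For "hshkmkpaxk", step one produces "hkmkpaxkhs"; step two turns that into "khkmapkxsh".

khkmapkxsh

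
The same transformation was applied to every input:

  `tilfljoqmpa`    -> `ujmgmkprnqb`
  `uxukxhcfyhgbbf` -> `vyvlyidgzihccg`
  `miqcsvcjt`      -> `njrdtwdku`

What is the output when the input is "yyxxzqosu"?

What's happening: shift every letter 1 place forward in the alphabet (wrapping around).
Applying that to "yyxxzqosu" gives "zzyyarptv".

zzyyarptv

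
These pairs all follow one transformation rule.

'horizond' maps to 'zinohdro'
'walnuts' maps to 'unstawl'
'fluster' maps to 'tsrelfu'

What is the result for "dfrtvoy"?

Rule — move the first 3 characters to the end (rotate left by 3), then swap each adjacent pair of characters (1↔2, 3↔4, ...).
Applying that to "dfrtvoy" gives "vtyofdr".

vtyofdr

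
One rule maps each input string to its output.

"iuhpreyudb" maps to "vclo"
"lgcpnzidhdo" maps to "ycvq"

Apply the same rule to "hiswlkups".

Rule — shift every letter 13 places forward in the alphabet (wrapping around) — i.e. ROT13, then keep one character in every 3, starting at position 1 (positions 1st, 4th, 7th, ...).
Applying both steps to "hiswlkups": "uvfjyxhcf", then "ujh".
(Check on "iuhpreyudb": → "vhucerlhqo" → "vclo" ✓)

ujh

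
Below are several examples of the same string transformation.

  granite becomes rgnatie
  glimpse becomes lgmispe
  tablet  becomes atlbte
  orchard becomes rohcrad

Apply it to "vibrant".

ivrbnat

The transformation: swap each adjacent pair of characters (1↔2, 3↔4, ...).
On "vibrant" that produces "ivrbnat".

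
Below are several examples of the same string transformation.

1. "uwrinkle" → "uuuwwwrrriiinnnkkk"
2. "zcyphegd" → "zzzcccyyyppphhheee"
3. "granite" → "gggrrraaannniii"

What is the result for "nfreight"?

nnnfffrrreeeiiiggg

Each output is the input with this applied: delete the last 2 characters, then repeat every character 3 times.
On "nfreight": the first step gives "nfreig", and the second then gives "nnnfffrrreeeiiiggg".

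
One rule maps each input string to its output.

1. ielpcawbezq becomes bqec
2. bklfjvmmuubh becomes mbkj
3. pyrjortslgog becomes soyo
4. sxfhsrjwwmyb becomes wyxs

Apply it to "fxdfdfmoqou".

ouxd

Each output is the input with this applied: keep one character in every 3, starting at position 2 (positions 2nd, 5th, 8th, ...), then move the last 2 characters to the front (rotate right by 2).
For "fxdfdfmoqou", step one produces "xdou"; step two turns that into "ouxd".
(Check on "ielpcawbezq": → "ecbq" → "bqec" ✓)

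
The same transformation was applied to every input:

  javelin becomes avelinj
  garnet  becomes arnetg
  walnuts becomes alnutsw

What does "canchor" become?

In each case the input is transformed by: move the first character to the end.
On "canchor" that produces "anchorc".

anchorc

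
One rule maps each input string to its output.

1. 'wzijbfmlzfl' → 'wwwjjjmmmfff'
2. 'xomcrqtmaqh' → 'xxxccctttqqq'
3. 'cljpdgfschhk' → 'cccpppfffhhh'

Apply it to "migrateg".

In each case the input is transformed by: keep one character in every 3, starting at position 1 (positions 1st, 4th, 7th, ...), then repeat every character 3 times.
On "migrateg": the first step gives "mre", and the second then gives "mmmrrreee".

mmmrrreee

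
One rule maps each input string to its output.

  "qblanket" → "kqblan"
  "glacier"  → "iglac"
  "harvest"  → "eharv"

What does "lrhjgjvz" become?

Rule — delete the last 2 characters, then move the last character to the front.
Working it through for "lrhjgjvz": intermediate "lrhjgj", final "jlrhjg".
(Check on "qblanket": → "qblank" → "kqblan" ✓)

jlrhjg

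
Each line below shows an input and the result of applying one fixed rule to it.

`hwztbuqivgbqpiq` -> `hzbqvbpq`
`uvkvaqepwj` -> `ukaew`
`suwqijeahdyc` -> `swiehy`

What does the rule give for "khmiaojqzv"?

kmajz

What's happening: keep every other character starting from the first (positions 1st, 3rd, 5th, ...).
Applying that to "khmiaojqzv" gives "kmajz".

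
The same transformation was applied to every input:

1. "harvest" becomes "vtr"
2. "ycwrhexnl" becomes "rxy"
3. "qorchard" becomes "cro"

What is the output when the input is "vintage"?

ten

What's happening: move the first 3 characters to the end (rotate left by 3), then keep one character in every 3, starting at position 1 (positions 1st, 4th, 7th, ...).
"vintage" → "tagevin" → "ten".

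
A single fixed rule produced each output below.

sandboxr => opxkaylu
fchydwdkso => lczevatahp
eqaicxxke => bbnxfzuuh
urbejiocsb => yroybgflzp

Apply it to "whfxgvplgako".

Looking at the pairs, the operation is to shift every letter 3 places backward in the alphabet (wrapping around), then move the last character to the front.
Starting from "whfxgvplgako": after the first operation, "tecudsmidxhl"; after the second, "ltecudsmidxh".

ltecudsmidxh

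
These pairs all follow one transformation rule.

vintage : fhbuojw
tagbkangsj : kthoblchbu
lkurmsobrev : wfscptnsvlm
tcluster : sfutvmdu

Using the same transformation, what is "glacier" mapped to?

Looking at the pairs, the operation is to shift every letter 1 place forward in the alphabet (wrapping around), then reverse the string.
Applying both steps to "glacier": "hmbdjfs", then "sfjdbmh".

sfjdbmh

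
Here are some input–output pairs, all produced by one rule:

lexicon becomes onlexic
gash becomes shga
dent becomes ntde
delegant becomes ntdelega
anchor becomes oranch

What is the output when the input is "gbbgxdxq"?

In each case the input is transformed by: move the last 2 characters to the front (rotate right by 2).
Doing the same to "gbbgxdxq": "xqgbbgxd".

xqgbbgxd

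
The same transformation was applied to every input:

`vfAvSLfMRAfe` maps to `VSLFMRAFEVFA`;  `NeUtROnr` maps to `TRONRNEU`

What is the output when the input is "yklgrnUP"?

GRNUPYKL

What's happening: move the first 3 characters to the end (rotate left by 3), then convert every letter to uppercase.
Doing the same to "yklgrnUP": "GRNUPYKL".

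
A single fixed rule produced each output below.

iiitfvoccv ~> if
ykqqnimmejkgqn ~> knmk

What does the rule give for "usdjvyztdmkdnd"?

svtk

In each case the input is transformed by: delete the last 3 characters, then keep one character in every 3, starting at position 2 (positions 2nd, 5th, 8th, ...).
Starting from "usdjvyztdmkdnd": after the first operation, "usdjvyztdmk"; after the second, "svtk".
(Check on "ykqqnimmejkgqn": → "ykqqnimmejk" → "knmk" ✓)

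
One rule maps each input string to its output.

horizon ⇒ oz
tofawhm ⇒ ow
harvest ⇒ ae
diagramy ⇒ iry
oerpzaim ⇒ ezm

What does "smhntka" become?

The transformation: keep one character in every 3, starting at position 2 (positions 2nd, 5th, 8th, ...).
So "smhntka" becomes "mt".

mt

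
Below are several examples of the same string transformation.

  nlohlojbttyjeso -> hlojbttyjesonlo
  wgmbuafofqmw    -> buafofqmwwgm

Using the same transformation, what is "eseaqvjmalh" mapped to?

What's happening: move the first 3 characters to the end (rotate left by 3).
So "eseaqvjmalh" becomes "aqvjmalhese".

aqvjmalhese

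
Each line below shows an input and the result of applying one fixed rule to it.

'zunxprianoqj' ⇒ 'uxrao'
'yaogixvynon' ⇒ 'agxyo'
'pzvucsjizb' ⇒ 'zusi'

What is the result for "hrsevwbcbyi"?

In each case the input is transformed by: delete the last character, then keep every other character starting from the second (positions 2nd, 4th, 6th, ...).
Applying both steps to "hrsevwbcbyi": "hrsevwbcby", then "rewcy".
(Check on "zunxprianoqj": → "zunxprianoq" → "uxrao" ✓)

rewcy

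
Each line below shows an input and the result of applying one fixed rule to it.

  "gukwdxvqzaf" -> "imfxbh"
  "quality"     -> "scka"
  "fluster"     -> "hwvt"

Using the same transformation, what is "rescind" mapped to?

The rule is to keep every other character starting from the first (positions 1st, 3rd, 5th, ...), then shift every letter 2 places forward in the alphabet (wrapping around).
Starting from "rescind": after the first operation, "rsid"; after the second, "tukf".

tukf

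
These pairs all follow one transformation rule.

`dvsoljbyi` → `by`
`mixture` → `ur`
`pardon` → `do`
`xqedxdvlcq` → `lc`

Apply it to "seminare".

ar

The rule is to move the last 3 characters to the front (rotate right by 3), then keep only the first 2 characters.
So "seminare" becomes "ar".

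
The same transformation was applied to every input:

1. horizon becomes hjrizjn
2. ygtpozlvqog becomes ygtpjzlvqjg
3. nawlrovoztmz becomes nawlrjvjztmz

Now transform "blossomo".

bljssjmj

The rule is to replace every "o" with "j".
On "blossomo" that produces "bljssjmj".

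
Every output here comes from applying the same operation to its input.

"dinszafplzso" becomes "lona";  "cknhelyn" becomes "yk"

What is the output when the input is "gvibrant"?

What's happening: swap the front and back halves of the string, then keep one character in every 3, starting at position 3 (positions 3rd, 6th, 9th, ...).
"gvibrant" → "nv".
(Check on "dinszafplzso": → "fplzsodinsza" → "lona" ✓)

nv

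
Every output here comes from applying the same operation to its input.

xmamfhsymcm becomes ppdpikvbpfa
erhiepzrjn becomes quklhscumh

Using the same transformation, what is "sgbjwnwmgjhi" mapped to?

ljemzqzpjmkv

In each case the input is transformed by: swap the first and last characters, then shift every letter 3 places forward in the alphabet (wrapping around).
Starting from "sgbjwnwmgjhi": after the first operation, "igbjwnwmgjhs"; after the second, "ljemzqzpjmkv".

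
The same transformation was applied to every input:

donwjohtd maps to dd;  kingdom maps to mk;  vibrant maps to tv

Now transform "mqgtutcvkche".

em

What's happening: move the first character to the end, then keep only the last 2 characters.
"mqgtutcvkche" → "qgtutcvkchem" → "em".
(Check on "vibrant": → "ibrantv" → "tv" ✓)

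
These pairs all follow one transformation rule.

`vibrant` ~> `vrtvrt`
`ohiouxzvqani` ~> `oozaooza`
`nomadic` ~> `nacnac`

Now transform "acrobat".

aotaot

The transformation: keep one character in every 3, starting at position 1 (positions 1st, 4th, 7th, ...), then write the whole string twice.
Starting from "acrobat": after the first operation, "aot"; after the second, "aotaot".
(Check on "nomadic": → "nac" → "nacnac" ✓)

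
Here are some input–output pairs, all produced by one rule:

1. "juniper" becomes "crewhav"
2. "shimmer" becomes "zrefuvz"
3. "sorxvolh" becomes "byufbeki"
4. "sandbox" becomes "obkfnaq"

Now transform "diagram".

enzqvnt

The pattern: move the last 3 characters to the front (rotate right by 3), then shift every letter 13 places forward in the alphabet (wrapping around) — i.e. ROT13.
Applying both steps to "diagram": "ramdiag", then "enzqvnt".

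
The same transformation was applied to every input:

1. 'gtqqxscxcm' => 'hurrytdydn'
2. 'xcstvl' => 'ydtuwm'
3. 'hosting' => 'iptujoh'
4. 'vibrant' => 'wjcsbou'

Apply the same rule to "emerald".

fnfsbme

Each output is the input with this applied: shift every letter 1 place forward in the alphabet (wrapping around).
For "emerald" the result is "fnfsbme".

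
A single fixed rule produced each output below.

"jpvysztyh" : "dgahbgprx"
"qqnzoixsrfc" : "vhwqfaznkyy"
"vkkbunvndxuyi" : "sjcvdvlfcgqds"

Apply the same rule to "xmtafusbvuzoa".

bincajdchwifu

The rule is to move the first 2 characters to the end (rotate left by 2), then shift every letter 8 places forward in the alphabet (wrapping around).
For "xmtafusbvuzoa", step one produces "tafusbvuzoaxm"; step two turns that into "bincajdchwifu".
(Check on "vkkbunvndxuyi": → "kbunvndxuyivk" → "sjcvdvlfcgqds" ✓)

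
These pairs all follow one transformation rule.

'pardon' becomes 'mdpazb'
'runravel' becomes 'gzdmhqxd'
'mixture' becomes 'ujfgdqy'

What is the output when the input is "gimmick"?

uyyuows

Rule — shift every letter 12 places forward in the alphabet (wrapping around), then move the first character to the end.
Starting from "gimmick": after the first operation, "suyyuow"; after the second, "uyyuows".
(Check on "runravel": → "dgzdmhqx" → "gzdmhqxd" ✓)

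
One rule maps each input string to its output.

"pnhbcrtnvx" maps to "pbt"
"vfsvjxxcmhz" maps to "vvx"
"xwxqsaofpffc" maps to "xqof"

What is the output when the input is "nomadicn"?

na

The rule is to move the last 2 characters to the front (rotate right by 2), then keep one character in every 3, starting at position 3 (positions 3rd, 6th, 9th, ...).
Working it through for "nomadicn": intermediate "cnnomadi", final "na".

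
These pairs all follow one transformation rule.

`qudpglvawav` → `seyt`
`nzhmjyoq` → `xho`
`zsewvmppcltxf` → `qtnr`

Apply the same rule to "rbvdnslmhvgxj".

zlke

The transformation: keep one character in every 3, starting at position 2 (positions 2nd, 5th, 8th, ...), then shift every letter 2 places backward in the alphabet (wrapping around).
Starting from "rbvdnslmhvgxj": after the first operation, "bnmg"; after the second, "zlke".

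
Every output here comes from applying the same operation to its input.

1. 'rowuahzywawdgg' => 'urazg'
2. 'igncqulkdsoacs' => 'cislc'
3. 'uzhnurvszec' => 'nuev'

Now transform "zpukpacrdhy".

kzhc

In each case the input is transformed by: keep one character in every 3, starting at position 1 (positions 1st, 4th, 7th, ...), then swap each adjacent pair of characters (1↔2, 3↔4, ...).
On "zpukpacrdhy": the first step gives "zkch", and the second then gives "kzhc".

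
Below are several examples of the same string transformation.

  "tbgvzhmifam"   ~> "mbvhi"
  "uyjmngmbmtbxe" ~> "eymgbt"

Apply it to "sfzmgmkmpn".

nfmmm

Looking at the pairs, the operation is to move the last 2 characters to the front (rotate right by 2), then keep every other character starting from the second (positions 2nd, 4th, 6th, ...).
Applying both steps to "sfzmgmkmpn": "pnsfzmgmkm", then "nfmmm".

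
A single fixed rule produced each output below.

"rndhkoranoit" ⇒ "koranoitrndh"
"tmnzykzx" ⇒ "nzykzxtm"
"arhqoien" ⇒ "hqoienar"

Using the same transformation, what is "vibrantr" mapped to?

brantrvi

Looking at the pairs, the operation is to swap the front and back halves of the string, then move the last 2 characters to the front (rotate right by 2).
On "vibrantr": the first step gives "antrvibr", and the second then gives "brantrvi".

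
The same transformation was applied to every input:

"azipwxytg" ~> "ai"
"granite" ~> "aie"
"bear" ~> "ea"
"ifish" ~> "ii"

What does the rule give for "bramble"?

ae

The rule is to keep only the vowels.
For "bramble" the result is "ae".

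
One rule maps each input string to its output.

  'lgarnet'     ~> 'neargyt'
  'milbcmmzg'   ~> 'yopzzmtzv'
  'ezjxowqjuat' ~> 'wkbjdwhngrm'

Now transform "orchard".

puneqbe

Looking at the pairs, the operation is to shift every letter 13 places forward in the alphabet (wrapping around) — i.e. ROT13, then move the first 2 characters to the end (rotate left by 2).
For "orchard", step one produces "bepuneq"; step two turns that into "puneqbe".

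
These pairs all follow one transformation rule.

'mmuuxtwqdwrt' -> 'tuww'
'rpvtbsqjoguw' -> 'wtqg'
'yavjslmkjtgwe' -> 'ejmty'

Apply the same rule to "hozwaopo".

owp

Rule — swap the first and last characters, then keep one character in every 3, starting at position 1 (positions 1st, 4th, 7th, ...).
Applying both steps to "hozwaopo": "oozwaoph", then "owp".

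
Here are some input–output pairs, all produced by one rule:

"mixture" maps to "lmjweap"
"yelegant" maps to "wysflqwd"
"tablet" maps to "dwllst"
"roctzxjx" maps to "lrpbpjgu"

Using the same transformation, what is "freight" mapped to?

The transformation: shift every letter 8 places backward in the alphabet (wrapping around), then move the first 3 characters to the end (rotate left by 3).
Applying both steps to "freight": "xjwayzl", then "ayzlxjw".
(Check on "mixture": → "eaplmjw" → "lmjweap" ✓)

ayzlxjw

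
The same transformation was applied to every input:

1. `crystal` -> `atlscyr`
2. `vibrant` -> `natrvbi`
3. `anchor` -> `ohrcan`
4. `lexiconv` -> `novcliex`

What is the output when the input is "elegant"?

natgeel

Looking at the pairs, the operation is to move the last 2 characters to the front (rotate right by 2), then take characters alternately from the front and the back (1st, last, 2nd, 2nd-last, ...).
Doing the same to "elegant": "natgeel".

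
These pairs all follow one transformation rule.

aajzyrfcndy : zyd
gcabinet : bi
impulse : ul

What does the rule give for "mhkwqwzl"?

wq

What's happening: swap each adjacent pair of characters (1↔2, 3↔4, ...), then keep one character in every 3, starting at position 3 (positions 3rd, 6th, 9th, ...).
For "mhkwqwzl", step one produces "hmwkwqlz"; step two turns that into "wq".
(Check on "gcabinet": → "cgbanite" → "bi" ✓)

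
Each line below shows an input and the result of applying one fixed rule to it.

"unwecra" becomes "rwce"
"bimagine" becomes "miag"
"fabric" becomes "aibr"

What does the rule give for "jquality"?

Rule — take characters alternately from the front and the back (1st, last, 2nd, 2nd-last, ...), then keep only the last 4 characters.
For "jquality", step one produces "jyqtuial"; step two turns that into "uial".

uial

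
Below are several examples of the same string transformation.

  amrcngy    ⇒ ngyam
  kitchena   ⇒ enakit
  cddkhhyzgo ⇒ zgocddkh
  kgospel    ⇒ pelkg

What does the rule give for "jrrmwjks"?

jksjrr

Each output is the input with this applied: move the last 3 characters to the front (rotate right by 3), then delete the last 2 characters.
So "jrrmwjks" becomes "jksjrr".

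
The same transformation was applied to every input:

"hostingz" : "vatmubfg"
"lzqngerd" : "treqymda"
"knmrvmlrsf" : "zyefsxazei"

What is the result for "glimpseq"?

cfrdtyvz

In each case the input is transformed by: swap the front and back halves of the string, then shift every letter 13 places forward in the alphabet (wrapping around) — i.e. ROT13.
"glimpseq" → "cfrdtyvz".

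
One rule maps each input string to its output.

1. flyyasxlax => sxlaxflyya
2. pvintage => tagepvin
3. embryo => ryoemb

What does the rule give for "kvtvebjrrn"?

Looking at the pairs, the operation is to swap the front and back halves of the string.
For "kvtvebjrrn" the result is "bjrrnkvtve".

bjrrnkvtve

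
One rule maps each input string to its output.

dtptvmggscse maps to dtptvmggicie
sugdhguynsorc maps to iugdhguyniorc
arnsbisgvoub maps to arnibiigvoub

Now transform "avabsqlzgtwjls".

Rule — replace every "s" with "i".
Doing the same to "avabsqlzgtwjls": "avabiqlzgtwjli".

avabiqlzgtwjli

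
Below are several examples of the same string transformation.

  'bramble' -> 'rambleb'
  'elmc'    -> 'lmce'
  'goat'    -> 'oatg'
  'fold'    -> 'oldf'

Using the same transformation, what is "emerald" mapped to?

The transformation: move the first character to the end.
Applying that to "emerald" gives "meralde".

meralde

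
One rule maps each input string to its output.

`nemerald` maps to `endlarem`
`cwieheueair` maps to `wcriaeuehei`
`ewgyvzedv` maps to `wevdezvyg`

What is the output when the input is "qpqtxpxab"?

Each output is the input with this applied: reverse the string, then move the last 2 characters to the front (rotate right by 2).
Starting from "qpqtxpxab": after the first operation, "baxpxtqpq"; after the second, "pqbaxpxtq".
(Check on "ewgyvzedv": → "vdezvygwe" → "wevdezvyg" ✓)

pqbaxpxtq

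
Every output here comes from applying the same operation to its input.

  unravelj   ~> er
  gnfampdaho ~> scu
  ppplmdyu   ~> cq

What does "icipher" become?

vr

The transformation: shift every letter 13 places forward in the alphabet (wrapping around) — i.e. ROT13, then keep one character in every 3, starting at position 3 (positions 3rd, 6th, 9th, ...).
Doing the same to "icipher": "vr".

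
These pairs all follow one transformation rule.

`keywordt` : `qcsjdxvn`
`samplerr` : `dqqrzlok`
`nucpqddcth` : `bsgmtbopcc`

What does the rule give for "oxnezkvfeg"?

Looking at the pairs, the operation is to shift every letter 1 place backward in the alphabet (wrapping around), then move the last 3 characters to the front (rotate right by 3).
Working it through for "oxnezkvfeg": intermediate "nwmdyjuedf", final "edfnwmdyju".

edfnwmdyju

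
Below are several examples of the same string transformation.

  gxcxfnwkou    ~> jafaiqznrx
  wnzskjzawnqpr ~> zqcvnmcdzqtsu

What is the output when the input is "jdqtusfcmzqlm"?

The transformation: shift every letter 3 places forward in the alphabet (wrapping around).
On "jdqtusfcmzqlm" that produces "mgtwxvifpctop".

mgtwxvifpctop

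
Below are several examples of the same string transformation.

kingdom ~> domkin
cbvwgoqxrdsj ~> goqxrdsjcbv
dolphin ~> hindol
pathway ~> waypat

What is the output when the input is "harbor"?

orhar

What's happening: move the first 3 characters to the end (rotate left by 3), then delete the first character.
For "harbor", step one produces "borhar"; step two turns that into "orhar".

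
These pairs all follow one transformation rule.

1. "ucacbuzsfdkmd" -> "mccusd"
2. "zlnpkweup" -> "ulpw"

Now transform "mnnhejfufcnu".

unhjuc

Each output is the input with this applied: keep every other character starting from the second (positions 2nd, 4th, 6th, ...), then move the last character to the front.
For "mnnhejfufcnu", step one produces "nhjucu"; step two turns that into "unhjuc".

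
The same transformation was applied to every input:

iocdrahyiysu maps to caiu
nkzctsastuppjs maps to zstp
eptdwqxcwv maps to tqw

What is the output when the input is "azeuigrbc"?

egc

In each case the input is transformed by: keep one character in every 3, starting at position 3 (positions 3rd, 6th, 9th, ...).
So "azeuigrbc" becomes "egc".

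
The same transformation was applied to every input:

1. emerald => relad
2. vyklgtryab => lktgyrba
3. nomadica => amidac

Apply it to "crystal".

Looking at the pairs, the operation is to swap each adjacent pair of characters (1↔2, 3↔4, ...), then delete the first 2 characters.
Starting from "crystal": after the first operation, "rcsyatl"; after the second, "syatl".

syatl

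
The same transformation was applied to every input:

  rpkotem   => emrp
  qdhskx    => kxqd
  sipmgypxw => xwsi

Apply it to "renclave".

Rule — move the first 2 characters to the end (rotate left by 2), then keep only the last 4 characters.
Applying both steps to "renclave": "nclavere", then "vere".
(Check on "qdhskx": → "hskxqd" → "kxqd" ✓)

vere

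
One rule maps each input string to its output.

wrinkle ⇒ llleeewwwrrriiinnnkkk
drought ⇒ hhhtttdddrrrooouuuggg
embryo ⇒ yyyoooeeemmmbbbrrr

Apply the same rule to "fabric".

Each output is the input with this applied: move the last 2 characters to the front (rotate right by 2), then repeat every character 3 times.
Starting from "fabric": after the first operation, "icfabr"; after the second, "iiicccfffaaabbbrrr".
(Check on "embryo": → "yoembr" → "yyyoooeeemmmbbbrrr" ✓)

iiicccfffaaabbbrrr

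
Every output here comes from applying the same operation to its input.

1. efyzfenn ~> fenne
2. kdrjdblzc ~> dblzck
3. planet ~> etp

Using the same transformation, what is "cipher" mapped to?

The transformation: move the first character to the end, then delete the first 3 characters.
"cipher" → "erc".

erc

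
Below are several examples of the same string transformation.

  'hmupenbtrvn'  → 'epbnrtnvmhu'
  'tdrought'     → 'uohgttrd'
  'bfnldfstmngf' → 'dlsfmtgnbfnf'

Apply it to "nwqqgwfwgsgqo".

Looking at the pairs, the operation is to move the first 3 characters to the end (rotate left by 3), then swap each adjacent pair of characters (1↔2, 3↔4, ...).
On "nwqqgwfwgsgqo": the first step gives "qgwfwgsgqonwq", and the second then gives "gqfwgwgsoqwnq".

gqfwgwgsoqwnq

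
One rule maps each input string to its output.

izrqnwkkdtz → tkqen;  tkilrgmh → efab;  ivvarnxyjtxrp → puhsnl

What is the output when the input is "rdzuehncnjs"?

What's happening: shift every letter 6 places backward in the alphabet (wrapping around), then keep every other character starting from the second (positions 2nd, 4th, 6th, ...).
Applying both steps to "rdzuehncnjs": "lxtoybhwhdm", then "xobwd".

xobwd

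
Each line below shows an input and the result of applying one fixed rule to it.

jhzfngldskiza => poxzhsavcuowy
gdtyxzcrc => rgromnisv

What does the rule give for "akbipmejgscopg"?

vedrhvytbexqzp

The rule is to reverse the string, then shift every letter 11 places backward in the alphabet (wrapping around).
On "akbipmejgscopg": the first step gives "gpocsgjempibka", and the second then gives "vedrhvytbexqzp".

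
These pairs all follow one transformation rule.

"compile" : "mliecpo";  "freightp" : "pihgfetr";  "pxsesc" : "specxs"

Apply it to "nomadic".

midcaon

Rule — sort the characters into reverse alphabetical order, then move the first 2 characters to the end (rotate left by 2).
For "nomadic" the result is "midcaon".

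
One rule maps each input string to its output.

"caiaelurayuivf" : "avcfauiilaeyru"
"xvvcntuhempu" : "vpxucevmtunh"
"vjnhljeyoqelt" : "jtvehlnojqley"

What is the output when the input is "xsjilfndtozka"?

Looking at the pairs, the operation is to swap each adjacent pair of characters (1↔2, 3↔4, ...), then take characters alternately from the front and the back (1st, last, 2nd, 2nd-last, ...).
"xsjilfndtozka" → "sxijfldnotkza" → "saxzikjtfolnd".

saxzikjtfolnd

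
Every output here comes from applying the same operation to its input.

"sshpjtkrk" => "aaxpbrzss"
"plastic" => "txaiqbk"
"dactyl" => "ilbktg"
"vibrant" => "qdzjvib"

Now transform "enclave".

Looking at the pairs, the operation is to shift every letter 8 places forward in the alphabet (wrapping around), then swap each adjacent pair of characters (1↔2, 3↔4, ...).
Applying that to "enclave" gives "vmtkdim".

vmtkdim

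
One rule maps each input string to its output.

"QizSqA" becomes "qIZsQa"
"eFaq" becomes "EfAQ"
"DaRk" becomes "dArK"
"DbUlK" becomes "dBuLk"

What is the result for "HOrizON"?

hoRIZon

Each output is the input with this applied: flip the case of every letter.
Doing the same to "HOrizON": "hoRIZon".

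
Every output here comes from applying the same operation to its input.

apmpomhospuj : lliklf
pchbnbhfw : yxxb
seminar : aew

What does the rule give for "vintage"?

epc

In each case the input is transformed by: keep every other character starting from the second (positions 2nd, 4th, 6th, ...), then shift every letter 4 places backward in the alphabet (wrapping around).
"vintage" → "itg" → "epc".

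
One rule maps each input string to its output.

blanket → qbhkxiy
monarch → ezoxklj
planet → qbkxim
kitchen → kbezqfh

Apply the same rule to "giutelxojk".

hgluibqrfd

The transformation: reverse the string, then shift every letter 3 places backward in the alphabet (wrapping around).
For "giutelxojk" the result is "hgluibqrfd".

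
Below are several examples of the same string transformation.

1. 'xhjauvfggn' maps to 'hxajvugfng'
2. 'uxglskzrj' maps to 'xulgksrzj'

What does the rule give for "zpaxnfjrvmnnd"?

pzxafnrjmvnnd

What's happening: swap each adjacent pair of characters (1↔2, 3↔4, ...).
On "zpaxnfjrvmnnd" that produces "pzxafnrjmvnnd".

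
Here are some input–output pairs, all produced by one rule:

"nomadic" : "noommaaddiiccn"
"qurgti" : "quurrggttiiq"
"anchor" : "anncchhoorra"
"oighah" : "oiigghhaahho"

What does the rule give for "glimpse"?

glliimmppsseeg

The rule is to double every character, then move the first character to the end.
Applying both steps to "glimpse": "gglliimmppssee", then "glliimmppsseeg".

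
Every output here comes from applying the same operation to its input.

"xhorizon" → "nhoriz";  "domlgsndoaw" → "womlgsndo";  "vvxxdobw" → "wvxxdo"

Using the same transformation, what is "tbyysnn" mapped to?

What's happening: swap the first and last characters, then delete the last 2 characters.
For "tbyysnn", step one produces "nbyysnt"; step two turns that into "nbyys".

nbyys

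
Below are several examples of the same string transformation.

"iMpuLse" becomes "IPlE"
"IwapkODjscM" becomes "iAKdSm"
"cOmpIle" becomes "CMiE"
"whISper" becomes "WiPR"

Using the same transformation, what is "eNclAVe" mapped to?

ECaE

The pattern: keep every other character starting from the first (positions 1st, 3rd, 5th, ...), then flip the case of every letter.
For "eNclAVe", step one produces "ecAe"; step two turns that into "ECaE".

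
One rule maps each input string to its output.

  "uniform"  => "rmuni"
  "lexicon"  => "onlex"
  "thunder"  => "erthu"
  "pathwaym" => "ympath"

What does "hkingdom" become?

omhkin

The transformation: move the last 2 characters to the front (rotate right by 2), then delete the last 2 characters.
"hkingdom" → "omhkingd" → "omhkin".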